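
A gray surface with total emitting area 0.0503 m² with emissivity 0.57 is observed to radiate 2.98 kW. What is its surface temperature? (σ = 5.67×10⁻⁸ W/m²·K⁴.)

From P = εσAT⁴, T = (P / εσA)^(1/4) = (2980 / (0.57 × 5.67×10⁻⁸ × 0.0503))^(1/4).
T = (1.83×10^12)^(1/4) = 1160 K.

T ≈ 1160 K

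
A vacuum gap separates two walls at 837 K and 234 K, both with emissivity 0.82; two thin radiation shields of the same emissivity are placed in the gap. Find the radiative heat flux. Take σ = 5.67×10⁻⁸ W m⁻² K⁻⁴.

Each of the 3 gaps contributes resistance (2/ε − 1) = 2/0.82 − 1 = 1.439; total = 4.317.
q = σ(T₁⁴ − T₂⁴) / 4.317 = 5.67×10⁻⁸ × 4.88×10^11 / 4.317 = 6410 W/m².

q ≈ 6410 W/m²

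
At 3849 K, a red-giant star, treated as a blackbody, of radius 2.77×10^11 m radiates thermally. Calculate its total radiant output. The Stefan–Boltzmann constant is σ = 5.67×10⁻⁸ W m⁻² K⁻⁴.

A = 4πr² = 4π × (2.77×10^11)² = 9.64×10^23 m².
P = σAT⁴ = 5.67×10⁻⁸ × 9.64×10^23 × (3849)⁴ = 5.67×10⁻⁸ × 9.64×10^23 × 2.19×10^14.
P = 1.20×10^31 W.

P ≈ 1.20×10^31 W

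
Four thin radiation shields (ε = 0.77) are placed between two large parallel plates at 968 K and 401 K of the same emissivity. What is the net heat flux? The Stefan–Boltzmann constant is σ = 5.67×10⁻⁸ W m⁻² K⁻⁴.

Each of the 5 gaps contributes resistance (2/ε − 1) = 2/0.77 − 1 = 1.597; total = 7.987.
q = σ(T₁⁴ − T₂⁴) / 7.987 = 5.67×10⁻⁸ × 8.52×10^11 / 7.987 = 6050 W/m².

q ≈ 6050 W/m²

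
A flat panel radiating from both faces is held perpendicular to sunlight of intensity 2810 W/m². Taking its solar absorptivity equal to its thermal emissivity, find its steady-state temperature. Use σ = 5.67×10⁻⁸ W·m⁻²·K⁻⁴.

T ≈ 397 K

Absorbed flux αS = emitted flux 2εσT⁴ per unit area; with α = ε this gives T = (S/2σ)^(1/4).
T = (2810 / (2 × 5.67×10⁻⁸))^(1/4) = (2.48×10^10)^(1/4).
T = 397 K.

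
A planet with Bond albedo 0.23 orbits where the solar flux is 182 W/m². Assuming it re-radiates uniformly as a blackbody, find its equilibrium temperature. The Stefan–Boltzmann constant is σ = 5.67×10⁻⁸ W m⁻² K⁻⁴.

Power absorbed = (1−a)S·πR²; power emitted = 4πR²σT⁴. Equating and cancelling πR²:
T = ((1−a)S / 4σ)^(1/4) = (140 / (4 × 5.67×10⁻⁸))^(1/4) = (6.18×10^8)^(1/4).
T = 158 K.

T ≈ 158 K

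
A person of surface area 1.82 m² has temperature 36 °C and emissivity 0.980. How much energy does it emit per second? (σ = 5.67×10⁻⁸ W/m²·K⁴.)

36 °C = 309 K.
P = εσAT⁴ = 0.980 × 5.67×10⁻⁸ × 1.82 × (309)⁴ = 0.980 × 5.67×10⁻⁸ × 1.82 × 9.12×10^9.
P = 922 W.

P ≈ 922 W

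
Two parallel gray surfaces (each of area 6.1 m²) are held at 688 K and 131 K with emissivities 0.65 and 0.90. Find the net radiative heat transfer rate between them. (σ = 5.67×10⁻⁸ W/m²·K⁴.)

Q ≈ 46900 W

For two large parallel gray plates, q = σ(T₁⁴ − T₂⁴) / (1/ε₁ + 1/ε₂ − 1).
1/ε₁ + 1/ε₂ − 1 = 1/0.65 + 1/0.90 − 1 = 1.650.
T₁⁴ − T₂⁴ = 2.24×10^11 − 2.94×10^8 = 2.24×10^11 K⁴.
q = 5.67×10⁻⁸ × 2.24×10^11 / 1.650 = 7690 W/m².
Q = q·A = 7690 × 6.1 = 46900 W.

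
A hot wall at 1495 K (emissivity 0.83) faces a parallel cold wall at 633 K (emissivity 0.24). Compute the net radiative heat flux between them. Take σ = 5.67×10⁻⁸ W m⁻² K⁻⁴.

For two large parallel gray plates, q = σ(T₁⁴ − T₂⁴) / (1/ε₁ + 1/ε₂ − 1).
1/ε₁ + 1/ε₂ − 1 = 1/0.83 + 1/0.24 − 1 = 4.371.
T₁⁴ − T₂⁴ = 5.00×10^12 − 1.61×10^11 = 4.83×10^12 K⁴.
q = 5.67×10⁻⁸ × 4.83×10^12 / 4.371 = 62700 W/m².

q ≈ 62700 W/m²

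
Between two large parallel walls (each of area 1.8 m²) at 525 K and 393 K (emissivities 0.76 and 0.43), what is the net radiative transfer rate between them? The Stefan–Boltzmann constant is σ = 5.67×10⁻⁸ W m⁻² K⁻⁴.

Q ≈ 2010 W

For two large parallel gray plates, q = σ(T₁⁴ − T₂⁴) / (1/ε₁ + 1/ε₂ − 1).
1/ε₁ + 1/ε₂ − 1 = 1/0.76 + 1/0.43 − 1 = 2.641.
T₁⁴ − T₂⁴ = 7.60×10^10 − 2.39×10^10 = 5.21×10^10 K⁴.
q = 5.67×10⁻⁸ × 5.21×10^10 / 2.641 = 1120 W/m².
Q = q·A = 1120 × 1.8 = 2010 W.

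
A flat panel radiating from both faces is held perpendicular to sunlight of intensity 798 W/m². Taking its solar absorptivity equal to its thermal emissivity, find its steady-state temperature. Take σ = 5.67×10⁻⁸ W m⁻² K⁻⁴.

Absorbed flux αS = emitted flux 2εσT⁴ per unit area; with α = ε this gives T = (S/2σ)^(1/4).
T = (798 / (2 × 5.67×10⁻⁸))^(1/4) = (7.04×10^9)^(1/4).
T = 290 K.

T ≈ 290 K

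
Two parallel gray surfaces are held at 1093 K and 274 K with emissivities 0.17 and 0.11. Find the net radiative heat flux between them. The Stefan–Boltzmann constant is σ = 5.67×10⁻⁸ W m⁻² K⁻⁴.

q ≈ 5770 W/m²

For two large parallel gray plates, q = σ(T₁⁴ − T₂⁴) / (1/ε₁ + 1/ε₂ − 1).
1/ε₁ + 1/ε₂ − 1 = 1/0.17 + 1/0.11 − 1 = 13.97.
T₁⁴ − T₂⁴ = 1.43×10^12 − 5.64×10^9 = 1.42×10^12 K⁴.
q = 5.67×10⁻⁸ × 1.42×10^12 / 13.97 = 5770 W/m².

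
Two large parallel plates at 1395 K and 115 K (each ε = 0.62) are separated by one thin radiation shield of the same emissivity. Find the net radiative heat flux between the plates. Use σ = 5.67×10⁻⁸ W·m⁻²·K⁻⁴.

q ≈ 48200 W/m²

Each of the 2 gaps contributes resistance (2/ε − 1) = 2/0.62 − 1 = 2.226; total = 4.452.
q = σ(T₁⁴ − T₂⁴) / 4.452 = 5.67×10⁻⁸ × 3.79×10^12 / 4.452 = 48200 W/m².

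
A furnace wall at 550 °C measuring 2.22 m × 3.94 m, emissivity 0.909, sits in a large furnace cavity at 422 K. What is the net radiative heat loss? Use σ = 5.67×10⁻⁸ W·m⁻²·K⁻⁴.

Q ≈ 1.93×10^5 W

A = 2.22 × 3.94 = 8.75 m².
Convert: 550 °C = 823 K.
Q = εσA(T⁴ − T_s⁴). T⁴ − T_s⁴ = (823)⁴ − (422)⁴ = 4.59×10^11 − 3.17×10^10 = 4.27×10^11 K⁴.
Q = 0.909 × 5.67×10⁻⁸ × 8.75 × 4.27×10^11 = 1.93×10^5 W.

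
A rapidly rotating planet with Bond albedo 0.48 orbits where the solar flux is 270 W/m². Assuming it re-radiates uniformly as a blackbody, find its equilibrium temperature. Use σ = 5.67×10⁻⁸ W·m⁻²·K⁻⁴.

Power absorbed = (1−a)S·πR²; power emitted = 4πR²σT⁴. Equating and cancelling πR²:
T = ((1−a)S / 4σ)^(1/4) = (140 / (4 × 5.67×10⁻⁸))^(1/4) = (6.19×10^8)^(1/4).
T = 158 K.

T ≈ 158 K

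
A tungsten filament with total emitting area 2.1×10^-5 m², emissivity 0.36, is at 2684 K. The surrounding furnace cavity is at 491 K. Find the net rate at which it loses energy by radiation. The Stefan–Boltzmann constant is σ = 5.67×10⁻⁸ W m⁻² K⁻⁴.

Q = εσA(T⁴ − T_s⁴). T⁴ − T_s⁴ = (2684)⁴ − (491)⁴ = 5.19×10^13 − 5.81×10^10 = 5.18×10^13 K⁴.
Q = 0.36 × 5.67×10⁻⁸ × 2.10×10^-5 × 5.18×10^13 = 22.2 W.

Q ≈ 22.2 W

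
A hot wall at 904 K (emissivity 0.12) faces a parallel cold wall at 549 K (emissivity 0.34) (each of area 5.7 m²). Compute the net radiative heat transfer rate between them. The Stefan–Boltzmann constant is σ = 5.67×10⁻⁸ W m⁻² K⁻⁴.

For two large parallel gray plates, q = σ(T₁⁴ − T₂⁴) / (1/ε₁ + 1/ε₂ − 1).
1/ε₁ + 1/ε₂ − 1 = 1/0.12 + 1/0.34 − 1 = 10.27.
T₁⁴ − T₂⁴ = 6.68×10^11 − 9.08×10^10 = 5.77×10^11 K⁴.
q = 5.67×10⁻⁸ × 5.77×10^11 / 10.27 = 3180 W/m².
Q = q·A = 3180 × 5.7 = 18100 W.

Q ≈ 18100 W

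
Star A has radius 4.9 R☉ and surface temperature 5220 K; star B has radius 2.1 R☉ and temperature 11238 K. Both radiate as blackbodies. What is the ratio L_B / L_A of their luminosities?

L = 4πR²σT⁴ ∝ R²T⁴, so L_B/L_A = (2.1/4.9)² × (11238/5220)⁴ = 0.184 × 21.5 = 3.95.

L_B/L_A ≈ 3.95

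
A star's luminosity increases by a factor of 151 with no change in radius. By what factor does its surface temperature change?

P ∝ T⁴ ⇒ T ∝ P^(1/4), so T scales by (151)^(1/4) = 3.51.

factor ≈ 3.51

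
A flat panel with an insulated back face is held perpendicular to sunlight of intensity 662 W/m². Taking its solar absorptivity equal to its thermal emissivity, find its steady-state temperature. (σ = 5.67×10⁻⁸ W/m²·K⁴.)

Absorbed flux αS = emitted flux εσT⁴ (one radiating face); with α = ε, T = (S/σ)^(1/4).
T = (662 / 5.67×10⁻⁸)^(1/4) = (1.17×10^10)^(1/4).
T = 329 K.

T ≈ 329 K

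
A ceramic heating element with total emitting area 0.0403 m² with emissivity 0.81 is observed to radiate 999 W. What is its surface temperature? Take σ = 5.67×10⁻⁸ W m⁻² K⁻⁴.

T ≈ 857 K

From P = εσAT⁴, T = (P / εσA)^(1/4) = (999 / (0.81 × 5.67×10⁻⁸ × 0.0403))^(1/4).
T = (5.40×10^11)^(1/4) = 857 K.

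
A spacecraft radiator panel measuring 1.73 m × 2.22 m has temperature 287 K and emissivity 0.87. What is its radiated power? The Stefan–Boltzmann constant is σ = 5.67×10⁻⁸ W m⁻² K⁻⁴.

P ≈ 1290 W

A = 1.73 × 2.22 = 3.84 m².
Stefan–Boltzmann: P = εσAT⁴ = 0.87 × 5.67×10⁻⁸ × 3.84 × (287)⁴ = 0.87 × 5.67×10⁻⁸ × 3.84 × 6.78×10^9.
P = 1290 W.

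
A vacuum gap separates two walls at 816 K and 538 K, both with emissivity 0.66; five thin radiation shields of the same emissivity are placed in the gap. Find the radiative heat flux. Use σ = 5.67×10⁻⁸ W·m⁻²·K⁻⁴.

q ≈ 1670 W/m²

Each of the 6 gaps contributes resistance (2/ε − 1) = 2/0.66 − 1 = 2.030; total = 12.18.
q = σ(T₁⁴ − T₂⁴) / 12.18 = 5.67×10⁻⁸ × 3.60×10^11 / 12.18 = 1670 W/m².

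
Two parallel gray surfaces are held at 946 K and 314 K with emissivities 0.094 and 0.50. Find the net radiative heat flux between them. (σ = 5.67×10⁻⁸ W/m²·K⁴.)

For two large parallel gray plates, q = σ(T₁⁴ − T₂⁴) / (1/ε₁ + 1/ε₂ − 1).
1/ε₁ + 1/ε₂ − 1 = 1/0.094 + 1/0.50 − 1 = 11.64.
T₁⁴ − T₂⁴ = 8.01×10^11 − 9.72×10^9 = 7.91×10^11 K⁴.
q = 5.67×10⁻⁸ × 7.91×10^11 / 11.64 = 3850 W/m².

q ≈ 3850 W/m²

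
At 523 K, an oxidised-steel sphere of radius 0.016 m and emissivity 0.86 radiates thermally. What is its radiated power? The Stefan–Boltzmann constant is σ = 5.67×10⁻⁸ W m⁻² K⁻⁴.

P ≈ 11.7 W

A = 4πr² = 4π × (0.016)² = 3.22×10^-3 m².
P = εσAT⁴ = 0.86 × 5.67×10⁻⁸ × 3.22×10^-3 × (523)⁴ = 0.86 × 5.67×10⁻⁸ × 3.22×10^-3 × 7.48×10^10.
P = 11.7 W.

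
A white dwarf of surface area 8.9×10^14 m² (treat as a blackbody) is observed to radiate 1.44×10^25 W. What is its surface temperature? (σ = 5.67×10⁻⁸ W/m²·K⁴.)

T ≈ 23100 K

From P = σAT⁴, T = (P / σA)^(1/4) = (1.44×10^25 / (5.67×10⁻⁸ × 8.90×10^14))^(1/4).
T = (2.85×10^17)^(1/4) = 23100 K.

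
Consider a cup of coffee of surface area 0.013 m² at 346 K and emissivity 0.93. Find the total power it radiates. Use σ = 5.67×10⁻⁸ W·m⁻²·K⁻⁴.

P ≈ 9.82 W

P = εσAT⁴ = 0.93 × 5.67×10⁻⁸ × 0.0130 × (346)⁴ = 0.93 × 5.67×10⁻⁸ × 0.0130 × 1.43×10^10.
P = 9.82 W.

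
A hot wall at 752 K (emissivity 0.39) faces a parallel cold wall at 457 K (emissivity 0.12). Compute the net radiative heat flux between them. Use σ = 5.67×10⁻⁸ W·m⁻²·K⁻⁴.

For two large parallel gray plates, q = σ(T₁⁴ − T₂⁴) / (1/ε₁ + 1/ε₂ − 1).
1/ε₁ + 1/ε₂ − 1 = 1/0.39 + 1/0.12 − 1 = 9.897.
T₁⁴ − T₂⁴ = 3.20×10^11 − 4.36×10^10 = 2.76×10^11 K⁴.
q = 5.67×10⁻⁸ × 2.76×10^11 / 9.897 = 1580 W/m².

q ≈ 1580 W/m²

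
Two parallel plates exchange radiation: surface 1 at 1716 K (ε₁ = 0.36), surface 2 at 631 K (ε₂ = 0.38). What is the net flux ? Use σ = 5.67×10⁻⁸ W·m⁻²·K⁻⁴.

For two large parallel gray plates, q = σ(T₁⁴ − T₂⁴) / (1/ε₁ + 1/ε₂ − 1).
1/ε₁ + 1/ε₂ − 1 = 1/0.36 + 1/0.38 − 1 = 4.409.
T₁⁴ − T₂⁴ = 8.67×10^12 − 1.59×10^11 = 8.51×10^12 K⁴.
q = 5.67×10⁻⁸ × 8.51×10^12 / 4.409 = 1.09×10^5 W/m².

q ≈ 1.09×10^5 W/m²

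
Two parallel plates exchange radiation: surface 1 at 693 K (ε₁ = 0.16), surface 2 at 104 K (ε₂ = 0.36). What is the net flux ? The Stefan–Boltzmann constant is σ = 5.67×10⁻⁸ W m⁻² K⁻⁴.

q ≈ 1630 W/m²

For two large parallel gray plates, q = σ(T₁⁴ − T₂⁴) / (1/ε₁ + 1/ε₂ − 1).
1/ε₁ + 1/ε₂ − 1 = 1/0.16 + 1/0.36 − 1 = 8.028.
T₁⁴ − T₂⁴ = 2.31×10^11 − 1.17×10^8 = 2.31×10^11 K⁴.
q = 5.67×10⁻⁸ × 2.31×10^11 / 8.028 = 1630 W/m².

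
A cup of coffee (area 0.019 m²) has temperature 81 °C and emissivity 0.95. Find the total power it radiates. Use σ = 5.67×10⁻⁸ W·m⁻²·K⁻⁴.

P ≈ 16.1 W

81 °C = 354 K.
P = εσAT⁴ = 0.95 × 5.67×10⁻⁸ × 0.0190 × (354)⁴ = 0.95 × 5.67×10⁻⁸ × 0.0190 × 1.57×10^10.
P = 16.1 W.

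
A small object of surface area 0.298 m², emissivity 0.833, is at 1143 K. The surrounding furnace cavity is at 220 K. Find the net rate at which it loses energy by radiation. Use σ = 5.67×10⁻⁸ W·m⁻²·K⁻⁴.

Q = εσA(T⁴ − T_s⁴). T⁴ − T_s⁴ = (1143)⁴ − (220)⁴ = 1.71×10^12 − 2.34×10^9 = 1.70×10^12 K⁴.
Q = 0.833 × 5.67×10⁻⁸ × 0.298 × 1.70×10^12 = 24000 W.

Q ≈ 24000 W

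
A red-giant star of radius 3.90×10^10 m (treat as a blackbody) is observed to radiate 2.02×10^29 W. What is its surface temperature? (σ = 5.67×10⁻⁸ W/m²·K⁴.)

T ≈ 3690 K

A = 4πr² = 4π × (3.90×10^10)² = 1.91×10^22 m².
From P = σAT⁴, T = (P / σA)^(1/4) = (2.02×10^29 / (5.67×10⁻⁸ × 1.91×10^22))^(1/4).
T = (1.86×10^14)^(1/4) = 3690 K.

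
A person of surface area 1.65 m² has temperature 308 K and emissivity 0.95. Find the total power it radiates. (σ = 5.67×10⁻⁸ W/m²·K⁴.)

P ≈ 800 W

P = εσAT⁴ = 0.95 × 5.67×10⁻⁸ × 1.65 × (308)⁴ = 0.95 × 5.67×10⁻⁸ × 1.65 × 9.00×10^9.
P = 800 W.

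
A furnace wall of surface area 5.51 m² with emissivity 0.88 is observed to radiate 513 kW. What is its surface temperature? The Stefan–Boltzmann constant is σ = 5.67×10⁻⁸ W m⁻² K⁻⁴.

From P = εσAT⁴, T = (P / εσA)^(1/4) = (5.13×10^5 / (0.88 × 5.67×10⁻⁸ × 5.51))^(1/4).
T = (1.87×10^12)^(1/4) = 1170 K.

T ≈ 1170 K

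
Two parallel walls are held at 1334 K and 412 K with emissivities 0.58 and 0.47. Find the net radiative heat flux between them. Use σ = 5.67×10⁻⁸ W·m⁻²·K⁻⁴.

q ≈ 62400 W/m²

For two large parallel gray plates, q = σ(T₁⁴ − T₂⁴) / (1/ε₁ + 1/ε₂ − 1).
1/ε₁ + 1/ε₂ − 1 = 1/0.58 + 1/0.47 − 1 = 2.852.
T₁⁴ − T₂⁴ = 3.17×10^12 − 2.88×10^10 = 3.14×10^12 K⁴.
q = 5.67×10⁻⁸ × 3.14×10^12 / 2.852 = 62400 W/m².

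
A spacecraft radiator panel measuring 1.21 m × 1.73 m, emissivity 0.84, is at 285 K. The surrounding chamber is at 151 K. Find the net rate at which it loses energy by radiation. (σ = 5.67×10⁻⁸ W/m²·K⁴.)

Q ≈ 606 W

A = 1.21 × 1.73 = 2.09 m².
Q = εσA(T⁴ − T_s⁴). T⁴ − T_s⁴ = (285)⁴ − (151)⁴ = 6.60×10^9 − 5.20×10^8 = 6.08×10^9 K⁴.
Q = 0.84 × 5.67×10⁻⁸ × 2.09 × 6.08×10^9 = 606 W.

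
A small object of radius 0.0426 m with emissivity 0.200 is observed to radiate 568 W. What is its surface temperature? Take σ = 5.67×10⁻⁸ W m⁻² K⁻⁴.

A = 4πr² = 4π × (0.0426)² = 0.0228 m².
From P = εσAT⁴, T = (P / εσA)^(1/4) = (568 / (0.200 × 5.67×10⁻⁸ × 0.0228))^(1/4).
T = (2.20×10^12)^(1/4) = 1220 K.

T ≈ 1220 K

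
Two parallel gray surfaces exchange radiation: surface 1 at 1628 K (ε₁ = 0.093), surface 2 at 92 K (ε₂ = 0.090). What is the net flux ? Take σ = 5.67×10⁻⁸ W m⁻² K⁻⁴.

q ≈ 19100 W/m²

For two large parallel gray plates, q = σ(T₁⁴ − T₂⁴) / (1/ε₁ + 1/ε₂ − 1).
1/ε₁ + 1/ε₂ − 1 = 1/0.093 + 1/0.090 − 1 = 20.86.
T₁⁴ − T₂⁴ = 7.02×10^12 − 7.16×10^7 = 7.02×10^12 K⁴.
q = 5.67×10⁻⁸ × 7.02×10^12 / 20.86 = 19100 W/m².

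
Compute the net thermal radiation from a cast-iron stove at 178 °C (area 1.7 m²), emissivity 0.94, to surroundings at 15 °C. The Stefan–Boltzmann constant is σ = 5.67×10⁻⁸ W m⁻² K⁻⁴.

Q ≈ 3130 W

Convert: 178 °C = 451 K; 15 °C = 288 K.
Q = εσA(T⁴ − T_s⁴). T⁴ − T_s⁴ = (451)⁴ − (288)⁴ = 4.14×10^10 − 6.88×10^9 = 3.45×10^10 K⁴.
Q = 0.94 × 5.67×10⁻⁸ × 1.70 × 3.45×10^10 = 3130 W.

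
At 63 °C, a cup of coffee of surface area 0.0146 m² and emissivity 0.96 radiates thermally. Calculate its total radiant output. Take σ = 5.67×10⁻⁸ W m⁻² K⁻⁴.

63 °C = 336 K.
P = εσAT⁴ = 0.96 × 5.67×10⁻⁸ × 0.0146 × (336)⁴ = 0.96 × 5.67×10⁻⁸ × 0.0146 × 1.27×10^10.
P = 10.1 W.

P ≈ 10.1 W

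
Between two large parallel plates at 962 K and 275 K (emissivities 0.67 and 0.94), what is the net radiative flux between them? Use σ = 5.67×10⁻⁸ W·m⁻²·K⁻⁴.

q ≈ 31000 W/m²

For two large parallel gray plates, q = σ(T₁⁴ − T₂⁴) / (1/ε₁ + 1/ε₂ − 1).
1/ε₁ + 1/ε₂ − 1 = 1/0.67 + 1/0.94 − 1 = 1.556.
T₁⁴ − T₂⁴ = 8.56×10^11 − 5.72×10^9 = 8.51×10^11 K⁴.
q = 5.67×10⁻⁸ × 8.51×10^11 / 1.556 = 31000 W/m².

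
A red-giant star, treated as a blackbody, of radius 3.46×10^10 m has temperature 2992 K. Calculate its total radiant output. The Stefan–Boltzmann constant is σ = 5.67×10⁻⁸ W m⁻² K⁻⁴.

A = 4πr² = 4π × (3.46×10^10)² = 1.50×10^22 m².
P = σAT⁴ = 5.67×10⁻⁸ × 1.50×10^22 × (2992)⁴ = 5.67×10⁻⁸ × 1.50×10^22 × 8.01×10^13.
P = 6.84×10^28 W.

P ≈ 6.84×10^28 W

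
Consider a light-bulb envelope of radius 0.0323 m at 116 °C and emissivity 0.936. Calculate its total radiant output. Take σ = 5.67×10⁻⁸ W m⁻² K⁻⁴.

A = 4πr² = 4π × (0.0323)² = 0.0131 m².
116 °C = 389 K.
P = εσAT⁴ = 0.936 × 5.67×10⁻⁸ × 0.0131 × (389)⁴ = 0.936 × 5.67×10⁻⁸ × 0.0131 × 2.29×10^10.
P = 15.9 W.

P ≈ 15.9 W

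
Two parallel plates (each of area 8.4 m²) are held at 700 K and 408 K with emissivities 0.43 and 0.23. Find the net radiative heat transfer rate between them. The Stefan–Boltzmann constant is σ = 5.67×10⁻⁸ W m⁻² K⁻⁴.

Q ≈ 17800 W

For two large parallel gray plates, q = σ(T₁⁴ − T₂⁴) / (1/ε₁ + 1/ε₂ − 1).
1/ε₁ + 1/ε₂ − 1 = 1/0.43 + 1/0.23 − 1 = 5.673.
T₁⁴ − T₂⁴ = 2.40×10^11 − 2.77×10^10 = 2.12×10^11 K⁴.
q = 5.67×10⁻⁸ × 2.12×10^11 / 5.673 = 2120 W/m².
Q = q·A = 2120 × 8.4 = 17800 W.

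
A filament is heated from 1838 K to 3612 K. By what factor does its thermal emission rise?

P ∝ T⁴, so the ratio is (3612/1838)⁴ = (1.965)⁴ = 14.9.

ratio ≈ 14.9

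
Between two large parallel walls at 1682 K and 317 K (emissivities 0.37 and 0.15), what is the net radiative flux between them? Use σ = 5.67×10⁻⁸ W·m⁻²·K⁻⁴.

q ≈ 54200 W/m²

For two large parallel gray plates, q = σ(T₁⁴ − T₂⁴) / (1/ε₁ + 1/ε₂ − 1).
1/ε₁ + 1/ε₂ − 1 = 1/0.37 + 1/0.15 − 1 = 8.369.
T₁⁴ − T₂⁴ = 8.00×10^12 − 1.01×10^10 = 7.99×10^12 K⁴.
q = 5.67×10⁻⁸ × 7.99×10^12 / 8.369 = 54200 W/m².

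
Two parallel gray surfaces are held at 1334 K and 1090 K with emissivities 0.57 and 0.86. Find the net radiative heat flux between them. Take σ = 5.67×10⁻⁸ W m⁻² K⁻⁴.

q ≈ 51900 W/m²

For two large parallel gray plates, q = σ(T₁⁴ − T₂⁴) / (1/ε₁ + 1/ε₂ − 1).
1/ε₁ + 1/ε₂ − 1 = 1/0.57 + 1/0.86 − 1 = 1.917.
T₁⁴ − T₂⁴ = 3.17×10^12 − 1.41×10^12 = 1.76×10^12 K⁴.
q = 5.67×10⁻⁸ × 1.76×10^12 / 1.917 = 51900 W/m².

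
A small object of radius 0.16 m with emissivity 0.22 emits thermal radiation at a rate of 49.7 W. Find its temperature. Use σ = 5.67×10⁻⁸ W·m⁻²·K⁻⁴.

A = 4πr² = 4π × (0.16)² = 0.322 m².
From P = εσAT⁴, T = (P / εσA)^(1/4) = (49.7 / (0.22 × 5.67×10⁻⁸ × 0.322))^(1/4).
T = (1.24×10^10)^(1/4) = 334 K.

T ≈ 334 K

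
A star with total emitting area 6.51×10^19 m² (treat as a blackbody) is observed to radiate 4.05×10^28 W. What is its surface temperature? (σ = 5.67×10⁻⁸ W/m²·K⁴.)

From P = σAT⁴, T = (P / σA)^(1/4) = (4.05×10^28 / (5.67×10⁻⁸ × 6.51×10^19))^(1/4).
T = (1.10×10^16)^(1/4) = 10200 K.

T ≈ 10200 K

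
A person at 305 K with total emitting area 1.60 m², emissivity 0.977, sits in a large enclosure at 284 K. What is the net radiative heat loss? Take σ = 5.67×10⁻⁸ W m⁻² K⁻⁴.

Q = εσA(T⁴ − T_s⁴). T⁴ − T_s⁴ = (305)⁴ − (284)⁴ = 8.65×10^9 − 6.51×10^9 = 2.15×10^9 K⁴.
Q = 0.977 × 5.67×10⁻⁸ × 1.60 × 2.15×10^9 = 190 W.

Q ≈ 190 W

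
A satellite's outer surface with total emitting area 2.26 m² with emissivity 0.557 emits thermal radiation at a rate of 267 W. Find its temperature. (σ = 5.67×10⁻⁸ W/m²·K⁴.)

From P = εσAT⁴, T = (P / εσA)^(1/4) = (267 / (0.557 × 5.67×10⁻⁸ × 2.26))^(1/4).
T = (3.74×10^9)^(1/4) = 247 K.

T ≈ 247 K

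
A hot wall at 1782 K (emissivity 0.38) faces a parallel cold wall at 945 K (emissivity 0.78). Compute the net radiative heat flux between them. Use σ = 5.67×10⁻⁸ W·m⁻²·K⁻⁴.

q ≈ 1.81×10^5 W/m²

For two large parallel gray plates, q = σ(T₁⁴ − T₂⁴) / (1/ε₁ + 1/ε₂ − 1).
1/ε₁ + 1/ε₂ − 1 = 1/0.38 + 1/0.78 − 1 = 2.914.
T₁⁴ − T₂⁴ = 1.01×10^13 − 7.97×10^11 = 9.29×10^12 K⁴.
q = 5.67×10⁻⁸ × 9.29×10^12 / 2.914 = 1.81×10^5 W/m².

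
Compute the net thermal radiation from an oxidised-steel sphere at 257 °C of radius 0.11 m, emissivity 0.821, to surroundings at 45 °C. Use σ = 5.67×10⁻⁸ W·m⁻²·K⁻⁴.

Q ≈ 486 W

A = 4πr² = 4π × (0.11)² = 0.152 m².
Convert: 257 °C = 530 K; 45 °C = 318 K.
Q = εσA(T⁴ − T_s⁴). T⁴ − T_s⁴ = (530)⁴ − (318)⁴ = 7.89×10^10 − 1.02×10^10 = 6.87×10^10 K⁴.
Q = 0.821 × 5.67×10⁻⁸ × 0.152 × 6.87×10^10 = 486 W.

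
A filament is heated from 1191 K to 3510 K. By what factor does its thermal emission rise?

ratio ≈ 75.4

P ∝ T⁴, so the ratio is (3510/1191)⁴ = (2.947)⁴ = 75.4.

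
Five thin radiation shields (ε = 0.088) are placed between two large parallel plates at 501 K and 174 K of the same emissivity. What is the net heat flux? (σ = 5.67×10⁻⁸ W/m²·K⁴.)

Each of the 6 gaps contributes resistance (2/ε − 1) = 2/0.088 − 1 = 21.73; total = 130.4.
q = σ(T₁⁴ − T₂⁴) / 130.4 = 5.67×10⁻⁸ × 6.21×10^10 / 130.4 = 27.0 W/m².

q ≈ 27.0 W/m²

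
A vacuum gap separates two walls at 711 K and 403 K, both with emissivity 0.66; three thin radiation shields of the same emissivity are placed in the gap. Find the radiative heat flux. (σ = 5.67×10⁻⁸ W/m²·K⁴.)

q ≈ 1600 W/m²

Each of the 4 gaps contributes resistance (2/ε − 1) = 2/0.66 − 1 = 2.030; total = 8.121.
q = σ(T₁⁴ − T₂⁴) / 8.121 = 5.67×10⁻⁸ × 2.29×10^11 / 8.121 = 1600 W/m².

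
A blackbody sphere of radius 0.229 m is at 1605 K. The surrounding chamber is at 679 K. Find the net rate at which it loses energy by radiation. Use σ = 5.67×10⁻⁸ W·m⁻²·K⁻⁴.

Q ≈ 2.40×10^5 W

A = 4πr² = 4π × (0.229)² = 0.659 m².
Q = σA(T⁴ − T_s⁴). T⁴ − T_s⁴ = (1605)⁴ − (679)⁴ = 6.64×10^12 − 2.13×10^11 = 6.42×10^12 K⁴.
Q = 5.67×10⁻⁸ × 0.659 × 6.42×10^12 = 2.40×10^5 W.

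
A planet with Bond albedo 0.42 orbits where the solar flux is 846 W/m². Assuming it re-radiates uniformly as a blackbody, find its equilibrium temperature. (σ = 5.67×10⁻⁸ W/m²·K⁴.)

T ≈ 216 K

Power absorbed = (1−a)S·πR²; power emitted = 4πR²σT⁴. Equating and cancelling πR²:
T = ((1−a)S / 4σ)^(1/4) = (491 / (4 × 5.67×10⁻⁸))^(1/4) = (2.16×10^9)^(1/4).
T = 216 K.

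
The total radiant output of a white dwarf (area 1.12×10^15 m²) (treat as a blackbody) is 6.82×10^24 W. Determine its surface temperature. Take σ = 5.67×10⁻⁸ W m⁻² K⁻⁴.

From P = σAT⁴, T = (P / σA)^(1/4) = (6.82×10^24 / (5.67×10⁻⁸ × 1.12×10^15))^(1/4).
T = (1.07×10^17)^(1/4) = 18100 K.

T ≈ 18100 K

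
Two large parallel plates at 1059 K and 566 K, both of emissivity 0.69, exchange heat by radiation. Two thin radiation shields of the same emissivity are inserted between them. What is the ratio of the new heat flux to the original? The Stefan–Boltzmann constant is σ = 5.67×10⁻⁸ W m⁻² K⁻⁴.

With N identical shields there are N+1 = 3 gaps in series, each with the same radiative resistance, so the flux falls to 1/(N+1) of its unshielded value.

ratio ≈ 0.333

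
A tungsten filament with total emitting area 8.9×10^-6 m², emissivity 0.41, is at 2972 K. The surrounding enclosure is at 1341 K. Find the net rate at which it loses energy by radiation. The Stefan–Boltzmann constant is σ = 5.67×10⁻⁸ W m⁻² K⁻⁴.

Q ≈ 15.5 W

Q = εσA(T⁴ − T_s⁴). T⁴ − T_s⁴ = (2972)⁴ − (1341)⁴ = 7.80×10^13 − 3.23×10^12 = 7.48×10^13 K⁴.
Q = 0.41 × 5.67×10⁻⁸ × 8.90×10^-6 × 7.48×10^13 = 15.5 W.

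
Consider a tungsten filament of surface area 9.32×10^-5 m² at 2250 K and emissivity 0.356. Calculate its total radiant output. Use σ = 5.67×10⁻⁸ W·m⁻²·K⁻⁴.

P = εσAT⁴ = 0.356 × 5.67×10⁻⁸ × 9.32×10^-5 × (2250)⁴ = 0.356 × 5.67×10⁻⁸ × 9.32×10^-5 × 2.56×10^13.
P = 48.2 W.

P ≈ 48.2 W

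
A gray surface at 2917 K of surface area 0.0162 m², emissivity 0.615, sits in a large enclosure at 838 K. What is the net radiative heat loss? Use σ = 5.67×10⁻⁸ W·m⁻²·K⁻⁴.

Q = εσA(T⁴ − T_s⁴). T⁴ − T_s⁴ = (2917)⁴ − (838)⁴ = 7.24×10^13 − 4.93×10^11 = 7.19×10^13 K⁴.
Q = 0.615 × 5.67×10⁻⁸ × 0.0162 × 7.19×10^13 = 40600 W.

Q ≈ 40600 W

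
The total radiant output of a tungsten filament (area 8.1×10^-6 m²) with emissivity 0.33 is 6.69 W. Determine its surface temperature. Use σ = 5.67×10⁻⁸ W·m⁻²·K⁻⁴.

T ≈ 2580 K

From P = εσAT⁴, T = (P / εσA)^(1/4) = (6.69 / (0.33 × 5.67×10⁻⁸ × 8.10×10^-6))^(1/4).
T = (4.41×10^13)^(1/4) = 2580 K.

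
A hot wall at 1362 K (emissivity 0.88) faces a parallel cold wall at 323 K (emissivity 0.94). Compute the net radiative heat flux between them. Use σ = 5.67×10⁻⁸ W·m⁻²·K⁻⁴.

For two large parallel gray plates, q = σ(T₁⁴ − T₂⁴) / (1/ε₁ + 1/ε₂ − 1).
1/ε₁ + 1/ε₂ − 1 = 1/0.88 + 1/0.94 − 1 = 1.200.
T₁⁴ − T₂⁴ = 3.44×10^12 − 1.09×10^10 = 3.43×10^12 K⁴.
q = 5.67×10⁻⁸ × 3.43×10^12 / 1.200 = 1.62×10^5 W/m².

q ≈ 1.62×10^5 W/m²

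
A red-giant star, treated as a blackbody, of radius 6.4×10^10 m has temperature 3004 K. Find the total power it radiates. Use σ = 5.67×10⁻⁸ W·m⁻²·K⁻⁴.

A = 4πr² = 4π × (6.4×10^10)² = 5.15×10^22 m².
P = σAT⁴ = 5.67×10⁻⁸ × 5.15×10^22 × (3004)⁴ = 5.67×10⁻⁸ × 5.15×10^22 × 8.14×10^13.
P = 2.38×10^29 W.

P ≈ 2.38×10^29 W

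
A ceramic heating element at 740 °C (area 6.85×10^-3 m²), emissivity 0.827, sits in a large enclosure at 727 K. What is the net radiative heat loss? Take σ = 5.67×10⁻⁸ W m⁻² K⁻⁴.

Convert: 740 °C = 1013 K.
Q = εσA(T⁴ − T_s⁴). T⁴ − T_s⁴ = (1013)⁴ − (727)⁴ = 1.05×10^12 − 2.79×10^11 = 7.74×10^11 K⁴.
Q = 0.827 × 5.67×10⁻⁸ × 6.85×10^-3 × 7.74×10^11 = 249 W.

Q ≈ 249 W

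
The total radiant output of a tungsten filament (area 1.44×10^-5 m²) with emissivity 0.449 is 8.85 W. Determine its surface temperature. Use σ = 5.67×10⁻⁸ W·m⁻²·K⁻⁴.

From P = εσAT⁴, T = (P / εσA)^(1/4) = (8.85 / (0.449 × 5.67×10⁻⁸ × 1.44×10^-5))^(1/4).
T = (2.41×10^13)^(1/4) = 2220 K.

T ≈ 2220 K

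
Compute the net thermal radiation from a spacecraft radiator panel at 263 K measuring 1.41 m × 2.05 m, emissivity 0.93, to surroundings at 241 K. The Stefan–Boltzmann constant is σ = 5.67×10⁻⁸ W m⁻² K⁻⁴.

A = 1.41 × 2.05 = 2.89 m².
Q = εσA(T⁴ − T_s⁴). T⁴ − T_s⁴ = (263)⁴ − (241)⁴ = 4.78×10^9 − 3.37×10^9 = 1.41×10^9 K⁴.
Q = 0.93 × 5.67×10⁻⁸ × 2.89 × 1.41×10^9 = 215 W.

Q ≈ 215 W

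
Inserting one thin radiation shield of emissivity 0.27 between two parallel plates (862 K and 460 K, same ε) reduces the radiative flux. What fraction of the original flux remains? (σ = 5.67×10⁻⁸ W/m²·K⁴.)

With N identical shields there are N+1 = 2 gaps in series, each with the same radiative resistance, so the flux falls to 1/(N+1) of its unshielded value.

ratio ≈ 0.500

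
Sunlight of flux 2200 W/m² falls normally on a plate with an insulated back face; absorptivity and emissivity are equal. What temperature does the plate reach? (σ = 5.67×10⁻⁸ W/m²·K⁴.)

Absorbed flux αS = emitted flux εσT⁴ (one radiating face); with α = ε, T = (S/σ)^(1/4).
T = (2200 / 5.67×10⁻⁸)^(1/4) = (3.88×10^10)^(1/4).
T = 444 K.

T ≈ 444 K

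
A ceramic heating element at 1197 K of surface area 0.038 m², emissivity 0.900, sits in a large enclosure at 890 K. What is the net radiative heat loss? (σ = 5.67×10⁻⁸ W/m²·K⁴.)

Q = εσA(T⁴ − T_s⁴). T⁴ − T_s⁴ = (1197)⁴ − (890)⁴ = 2.05×10^12 − 6.27×10^11 = 1.43×10^12 K⁴.
Q = 0.900 × 5.67×10⁻⁸ × 0.0380 × 1.43×10^12 = 2760 W.

Q ≈ 2760 W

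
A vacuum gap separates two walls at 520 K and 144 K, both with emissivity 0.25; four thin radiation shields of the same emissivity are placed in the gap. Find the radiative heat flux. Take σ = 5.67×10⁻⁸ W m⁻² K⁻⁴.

q ≈ 118 W/m²

Each of the 5 gaps contributes resistance (2/ε − 1) = 2/0.25 − 1 = 7.000; total = 35.00.
q = σ(T₁⁴ − T₂⁴) / 35.00 = 5.67×10⁻⁸ × 7.27×10^10 / 35.00 = 118 W/m².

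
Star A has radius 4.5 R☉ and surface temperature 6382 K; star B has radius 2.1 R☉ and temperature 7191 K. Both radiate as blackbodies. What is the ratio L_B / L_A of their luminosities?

L = 4πR²σT⁴ ∝ R²T⁴, so L_B/L_A = (2.1/4.5)² × (7191/6382)⁴ = 0.218 × 1.61 = 0.351.

L_B/L_A ≈ 0.351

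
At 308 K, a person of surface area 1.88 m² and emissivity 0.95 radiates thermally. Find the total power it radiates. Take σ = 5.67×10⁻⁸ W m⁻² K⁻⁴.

P ≈ 911 W

P = εσAT⁴ = 0.95 × 5.67×10⁻⁸ × 1.88 × (308)⁴ = 0.95 × 5.67×10⁻⁸ × 1.88 × 9.00×10^9.
P = 911 W.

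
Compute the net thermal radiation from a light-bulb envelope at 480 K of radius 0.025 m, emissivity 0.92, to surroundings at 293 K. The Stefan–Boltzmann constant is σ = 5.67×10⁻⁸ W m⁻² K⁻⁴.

Q ≈ 18.7 W

A = 4πr² = 4π × (0.025)² = 7.85×10^-3 m².
Q = εσA(T⁴ − T_s⁴). T⁴ − T_s⁴ = (480)⁴ − (293)⁴ = 5.31×10^10 − 7.37×10^9 = 4.57×10^10 K⁴.
Q = 0.92 × 5.67×10⁻⁸ × 7.85×10^-3 × 4.57×10^10 = 18.7 W.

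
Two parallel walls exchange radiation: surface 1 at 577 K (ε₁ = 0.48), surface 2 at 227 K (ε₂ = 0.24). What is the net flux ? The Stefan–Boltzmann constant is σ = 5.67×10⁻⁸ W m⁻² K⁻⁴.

For two large parallel gray plates, q = σ(T₁⁴ − T₂⁴) / (1/ε₁ + 1/ε₂ − 1).
1/ε₁ + 1/ε₂ − 1 = 1/0.48 + 1/0.24 − 1 = 5.250.
T₁⁴ − T₂⁴ = 1.11×10^11 − 2.66×10^9 = 1.08×10^11 K⁴.
q = 5.67×10⁻⁸ × 1.08×10^11 / 5.250 = 1170 W/m².

q ≈ 1170 W/m²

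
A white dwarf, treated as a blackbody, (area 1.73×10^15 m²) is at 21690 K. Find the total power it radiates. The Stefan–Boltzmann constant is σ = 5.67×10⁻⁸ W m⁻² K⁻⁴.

P ≈ 2.17×10^25 W

P = σAT⁴ = 5.67×10⁻⁸ × 1.73×10^15 × (21690)⁴ = 5.67×10⁻⁸ × 1.73×10^15 × 2.21×10^17.
P = 2.17×10^25 W.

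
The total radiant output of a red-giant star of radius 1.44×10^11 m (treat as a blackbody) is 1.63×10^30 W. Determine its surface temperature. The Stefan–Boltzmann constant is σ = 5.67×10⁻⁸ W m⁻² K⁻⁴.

T ≈ 3240 K

A = 4πr² = 4π × (1.44×10^11)² = 2.61×10^23 m².
From P = σAT⁴, T = (P / σA)^(1/4) = (1.63×10^30 / (5.67×10⁻⁸ × 2.61×10^23))^(1/4).
T = (1.10×10^14)^(1/4) = 3240 K.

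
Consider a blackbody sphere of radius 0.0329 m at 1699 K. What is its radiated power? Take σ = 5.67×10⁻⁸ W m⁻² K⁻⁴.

P ≈ 6430 W

A = 4πr² = 4π × (0.0329)² = 0.0136 m².
P = σAT⁴ = 5.67×10⁻⁸ × 0.0136 × (1699)⁴ = 5.67×10⁻⁸ × 0.0136 × 8.33×10^12.
P = 6430 W.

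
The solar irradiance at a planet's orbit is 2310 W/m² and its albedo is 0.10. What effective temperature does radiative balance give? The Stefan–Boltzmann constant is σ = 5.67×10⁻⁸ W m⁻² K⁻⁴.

Power absorbed = (1−a)S·πR²; power emitted = 4πR²σT⁴. Equating and cancelling πR²:
T = ((1−a)S / 4σ)^(1/4) = (2080 / (4 × 5.67×10⁻⁸))^(1/4) = (9.17×10^9)^(1/4).
T = 309 K.

T ≈ 309 K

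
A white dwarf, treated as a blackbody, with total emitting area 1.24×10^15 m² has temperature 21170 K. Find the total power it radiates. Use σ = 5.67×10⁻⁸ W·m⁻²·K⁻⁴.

P = σAT⁴ = 5.67×10⁻⁸ × 1.24×10^15 × (21170)⁴ = 5.67×10⁻⁸ × 1.24×10^15 × 2.01×10^17.
P = 1.41×10^25 W.

P ≈ 1.41×10^25 W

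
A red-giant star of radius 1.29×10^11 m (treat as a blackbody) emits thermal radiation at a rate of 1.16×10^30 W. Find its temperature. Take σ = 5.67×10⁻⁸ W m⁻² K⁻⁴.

A = 4πr² = 4π × (1.29×10^11)² = 2.09×10^23 m².
From P = σAT⁴, T = (P / σA)^(1/4) = (1.16×10^30 / (5.67×10⁻⁸ × 2.09×10^23))^(1/4).
T = (9.78×10^13)^(1/4) = 3150 K.

T ≈ 3150 K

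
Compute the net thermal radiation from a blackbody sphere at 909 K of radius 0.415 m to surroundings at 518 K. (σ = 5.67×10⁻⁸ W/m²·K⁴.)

Q ≈ 74900 W

A = 4πr² = 4π × (0.415)² = 2.16 m².
Q = σA(T⁴ − T_s⁴). T⁴ − T_s⁴ = (909)⁴ − (518)⁴ = 6.83×10^11 − 7.20×10^10 = 6.11×10^11 K⁴.
Q = 5.67×10⁻⁸ × 2.16 × 6.11×10^11 = 74900 W.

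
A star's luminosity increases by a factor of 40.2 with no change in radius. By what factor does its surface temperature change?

P ∝ T⁴ ⇒ T ∝ P^(1/4), so T scales by (40.2)^(1/4) = 2.52.

factor ≈ 2.52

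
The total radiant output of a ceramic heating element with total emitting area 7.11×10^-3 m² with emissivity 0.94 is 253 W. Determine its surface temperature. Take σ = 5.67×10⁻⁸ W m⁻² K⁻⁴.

T ≈ 904 K

From P = εσAT⁴, T = (P / εσA)^(1/4) = (253 / (0.94 × 5.67×10⁻⁸ × 7.11×10^-3))^(1/4).
T = (6.68×10^11)^(1/4) = 904 K.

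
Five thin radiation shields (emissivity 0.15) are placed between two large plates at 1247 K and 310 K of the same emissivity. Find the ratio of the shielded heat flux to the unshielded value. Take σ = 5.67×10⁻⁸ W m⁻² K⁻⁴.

With N identical shields there are N+1 = 6 gaps in series, each with the same radiative resistance, so the flux falls to 1/(N+1) of its unshielded value.

ratio ≈ 0.167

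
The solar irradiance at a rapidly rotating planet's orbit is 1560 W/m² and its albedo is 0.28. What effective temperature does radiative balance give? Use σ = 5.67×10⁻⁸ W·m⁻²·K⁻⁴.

T ≈ 265 K

Power absorbed = (1−a)S·πR²; power emitted = 4πR²σT⁴. Equating and cancelling πR²:
T = ((1−a)S / 4σ)^(1/4) = (1120 / (4 × 5.67×10⁻⁸))^(1/4) = (4.95×10^9)^(1/4).
T = 265 K.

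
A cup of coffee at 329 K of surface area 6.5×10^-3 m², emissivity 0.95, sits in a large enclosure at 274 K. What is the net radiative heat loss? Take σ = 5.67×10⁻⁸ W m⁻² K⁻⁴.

Q ≈ 2.13 W

Q = εσA(T⁴ − T_s⁴). T⁴ − T_s⁴ = (329)⁴ − (274)⁴ = 1.17×10^10 − 5.64×10^9 = 6.08×10^9 K⁴.
Q = 0.95 × 5.67×10⁻⁸ × 6.50×10^-3 × 6.08×10^9 = 2.13 W.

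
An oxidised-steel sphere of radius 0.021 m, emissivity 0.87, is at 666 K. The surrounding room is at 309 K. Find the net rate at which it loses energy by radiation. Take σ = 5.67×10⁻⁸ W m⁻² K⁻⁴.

Q ≈ 51.3 W

A = 4πr² = 4π × (0.021)² = 5.54×10^-3 m².
Q = εσA(T⁴ − T_s⁴). T⁴ − T_s⁴ = (666)⁴ − (309)⁴ = 1.97×10^11 − 9.12×10^9 = 1.88×10^11 K⁴.
Q = 0.87 × 5.67×10⁻⁸ × 5.54×10^-3 × 1.88×10^11 = 51.3 W.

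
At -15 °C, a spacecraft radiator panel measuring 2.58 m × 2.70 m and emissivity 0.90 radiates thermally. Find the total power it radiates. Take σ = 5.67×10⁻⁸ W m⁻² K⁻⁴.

A = 2.58 × 2.70 = 6.97 m².
-15 °C = 258 K.
Stefan–Boltzmann: P = εσAT⁴ = 0.90 × 5.67×10⁻⁸ × 6.97 × (258)⁴ = 0.90 × 5.67×10⁻⁸ × 6.97 × 4.43×10^9.
P = 1580 W.

P ≈ 1580 W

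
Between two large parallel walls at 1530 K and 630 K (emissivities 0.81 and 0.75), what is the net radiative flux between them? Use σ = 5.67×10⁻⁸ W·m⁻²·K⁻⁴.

q ≈ 1.92×10^5 W/m²

For two large parallel gray plates, q = σ(T₁⁴ − T₂⁴) / (1/ε₁ + 1/ε₂ − 1).
1/ε₁ + 1/ε₂ − 1 = 1/0.81 + 1/0.75 − 1 = 1.568.
T₁⁴ − T₂⁴ = 5.48×10^12 − 1.58×10^11 = 5.32×10^12 K⁴.
q = 5.67×10⁻⁸ × 5.32×10^12 / 1.568 = 1.92×10^5 W/m².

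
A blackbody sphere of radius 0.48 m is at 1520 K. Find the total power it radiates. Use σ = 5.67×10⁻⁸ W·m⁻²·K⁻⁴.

P ≈ 8.76×10^5 W

A = 4πr² = 4π × (0.48)² = 2.90 m².
P = σAT⁴ = 5.67×10⁻⁸ × 2.90 × (1520)⁴ = 5.67×10⁻⁸ × 2.90 × 5.34×10^12.
P = 8.76×10^5 W.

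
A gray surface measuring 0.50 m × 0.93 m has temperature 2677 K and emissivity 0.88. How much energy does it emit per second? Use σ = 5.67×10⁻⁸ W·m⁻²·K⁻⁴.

A = 0.50 × 0.93 = 0.465 m².
Stefan–Boltzmann: P = εσAT⁴ = 0.88 × 5.67×10⁻⁸ × 0.465 × (2677)⁴ = 0.88 × 5.67×10⁻⁸ × 0.465 × 5.14×10^13.
P = 1.19×10^6 W.

P ≈ 1.19×10^6 W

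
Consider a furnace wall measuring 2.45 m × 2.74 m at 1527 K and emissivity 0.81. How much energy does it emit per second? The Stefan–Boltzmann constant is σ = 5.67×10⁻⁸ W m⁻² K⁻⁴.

A = 2.45 × 2.74 = 6.71 m².
P = εσAT⁴ = 0.81 × 5.67×10⁻⁸ × 6.71 × (1527)⁴ = 0.81 × 5.67×10⁻⁸ × 6.71 × 5.44×10^12.
P = 1.68×10^6 W.

P ≈ 1.68×10^6 W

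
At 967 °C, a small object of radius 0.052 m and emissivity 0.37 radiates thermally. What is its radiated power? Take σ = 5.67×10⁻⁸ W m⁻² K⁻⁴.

P ≈ 1690 W

A = 4πr² = 4π × (0.052)² = 0.0340 m².
967 °C = 1240 K.
Stefan–Boltzmann: P = εσAT⁴ = 0.37 × 5.67×10⁻⁸ × 0.0340 × (1240)⁴ = 0.37 × 5.67×10⁻⁸ × 0.0340 × 2.36×10^12.
P = 1690 W.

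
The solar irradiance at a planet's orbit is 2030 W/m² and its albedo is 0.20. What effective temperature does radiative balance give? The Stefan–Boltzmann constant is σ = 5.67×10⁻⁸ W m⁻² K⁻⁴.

Power absorbed = (1−a)S·πR²; power emitted = 4πR²σT⁴. Equating and cancelling πR²:
T = ((1−a)S / 4σ)^(1/4) = (1620 / (4 × 5.67×10⁻⁸))^(1/4) = (7.16×10^9)^(1/4).
T = 291 K.

T ≈ 291 K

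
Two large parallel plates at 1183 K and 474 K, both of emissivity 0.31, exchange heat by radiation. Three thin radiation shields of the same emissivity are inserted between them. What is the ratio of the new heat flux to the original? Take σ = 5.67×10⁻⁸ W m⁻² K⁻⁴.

ratio ≈ 0.250

With N identical shields there are N+1 = 4 gaps in series, each with the same radiative resistance, so the flux falls to 1/(N+1) of its unshielded value.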